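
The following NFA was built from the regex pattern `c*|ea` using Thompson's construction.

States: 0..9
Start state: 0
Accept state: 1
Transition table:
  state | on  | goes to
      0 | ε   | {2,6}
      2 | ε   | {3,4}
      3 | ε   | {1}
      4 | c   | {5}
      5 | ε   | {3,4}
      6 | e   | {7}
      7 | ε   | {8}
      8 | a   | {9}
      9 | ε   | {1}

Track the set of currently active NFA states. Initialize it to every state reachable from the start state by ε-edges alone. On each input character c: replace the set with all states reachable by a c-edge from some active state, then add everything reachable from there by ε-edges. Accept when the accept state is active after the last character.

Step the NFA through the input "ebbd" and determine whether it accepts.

Answer: REJECT

Derivation:
S₀ = ε-closure({0}) = {0,1,2,3,4,6}
'e' @ 1: {7,8}
'b' @ 2: {}  — no active states
rest 'bd' ignored (set empty)
end set {} — state 1 not in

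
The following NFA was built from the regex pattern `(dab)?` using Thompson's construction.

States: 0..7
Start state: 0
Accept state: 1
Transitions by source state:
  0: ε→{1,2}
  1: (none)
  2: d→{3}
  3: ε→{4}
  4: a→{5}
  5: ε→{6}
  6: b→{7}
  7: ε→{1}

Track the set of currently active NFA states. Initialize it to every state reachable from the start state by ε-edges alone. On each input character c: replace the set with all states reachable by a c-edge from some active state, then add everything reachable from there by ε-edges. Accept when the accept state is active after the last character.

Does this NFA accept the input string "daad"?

start: ε-closure({0}) = {0,1,2}
'd' @ 1: {3,4}
'a' @ 2: {5,6}
'a' @ 3: {}  — no active states
rest 'd' ignored (set empty)
end set {} — state 1 not in

Answer: REJECT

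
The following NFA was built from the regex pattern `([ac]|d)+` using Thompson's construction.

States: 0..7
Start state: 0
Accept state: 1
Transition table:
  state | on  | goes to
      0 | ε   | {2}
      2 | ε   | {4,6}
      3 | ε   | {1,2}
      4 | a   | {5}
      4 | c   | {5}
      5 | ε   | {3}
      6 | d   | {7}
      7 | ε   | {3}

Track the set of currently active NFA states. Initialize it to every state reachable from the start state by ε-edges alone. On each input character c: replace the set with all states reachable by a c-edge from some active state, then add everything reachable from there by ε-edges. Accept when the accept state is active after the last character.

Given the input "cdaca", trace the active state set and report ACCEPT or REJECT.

Answer: ACCEPT

Steps:
start: ε-closure({0}) = {0,2,4,6}
'c' @ 1: {1,2,3,4,5,6}  [accepting]
'd' @ 2: {1,2,3,4,6,7}  [accepting]
'a' @ 3: {1,2,3,4,5,6}  [accepting]
'c' @ 4: {1,2,3,4,5,6}  [accepting]
'a' @ 5: {1,2,3,4,5,6}  [accepting]
final: {1,2,3,4,5,6}; accept 1 in set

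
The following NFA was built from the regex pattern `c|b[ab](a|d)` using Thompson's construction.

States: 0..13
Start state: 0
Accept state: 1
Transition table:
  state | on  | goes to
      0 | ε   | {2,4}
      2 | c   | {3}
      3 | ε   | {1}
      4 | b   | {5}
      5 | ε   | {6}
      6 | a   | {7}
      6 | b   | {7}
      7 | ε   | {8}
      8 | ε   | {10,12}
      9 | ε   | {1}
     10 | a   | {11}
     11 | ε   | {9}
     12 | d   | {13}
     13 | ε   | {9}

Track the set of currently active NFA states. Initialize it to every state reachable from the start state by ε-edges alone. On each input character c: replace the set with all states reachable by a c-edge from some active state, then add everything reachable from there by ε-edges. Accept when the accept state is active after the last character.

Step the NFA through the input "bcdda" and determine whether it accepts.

Answer: REJECT

Derivation:
start: ε-closure({0}) = {0,2,4}
'b' @ 1: {5,6}
'c' @ 2: {}  — dead — no transitions
rest 'dda' ignored (set empty)
final: {}; accept 1 not in set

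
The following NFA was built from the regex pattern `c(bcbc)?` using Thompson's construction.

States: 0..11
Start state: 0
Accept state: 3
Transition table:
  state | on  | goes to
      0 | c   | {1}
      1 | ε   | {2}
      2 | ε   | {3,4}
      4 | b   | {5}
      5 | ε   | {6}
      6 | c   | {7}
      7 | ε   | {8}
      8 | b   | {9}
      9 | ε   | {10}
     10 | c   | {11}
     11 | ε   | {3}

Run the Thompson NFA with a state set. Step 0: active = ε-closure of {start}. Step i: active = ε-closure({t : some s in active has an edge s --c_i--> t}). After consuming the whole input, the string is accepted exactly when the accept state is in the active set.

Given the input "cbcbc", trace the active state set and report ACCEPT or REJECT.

start: ε-closure({0}) = {0}
'c' @ 1: {1,2,3,4}  (accept∈set)
'b' @ 2: {5,6}
'c' @ 3: {7,8}
'b' @ 4: {9,10}
'c' @ 5: {3,11}  (accept∈set)
final: {3,11}; accept 3 in set

Answer: ACCEPT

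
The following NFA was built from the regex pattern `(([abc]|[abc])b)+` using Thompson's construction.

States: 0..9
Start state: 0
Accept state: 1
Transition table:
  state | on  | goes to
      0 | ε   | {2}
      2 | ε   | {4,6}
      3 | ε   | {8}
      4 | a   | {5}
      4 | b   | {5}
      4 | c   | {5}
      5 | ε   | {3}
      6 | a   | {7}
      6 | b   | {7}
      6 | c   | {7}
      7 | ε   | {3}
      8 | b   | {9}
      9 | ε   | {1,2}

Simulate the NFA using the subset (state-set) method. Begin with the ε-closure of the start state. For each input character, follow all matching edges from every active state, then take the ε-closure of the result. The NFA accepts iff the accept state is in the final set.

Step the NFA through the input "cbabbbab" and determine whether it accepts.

initial (ε-close {0}): {0,2,4,6}
'c' @ 1: {3,5,7,8}
'b' @ 2: {1,2,4,6,9}  (accept∈set)
'a' @ 3: {3,5,7,8}
'b' @ 4: {1,2,4,6,9}  (accept∈set)
'b' @ 5: {3,5,7,8}
'b' @ 6: {1,2,4,6,9}  (accept∈set)
'a' @ 7: {3,5,7,8}
'b' @ 8: {1,2,4,6,9}  (accept∈set)
end set {1,2,4,6,9} — state 1 in

Answer: ACCEPT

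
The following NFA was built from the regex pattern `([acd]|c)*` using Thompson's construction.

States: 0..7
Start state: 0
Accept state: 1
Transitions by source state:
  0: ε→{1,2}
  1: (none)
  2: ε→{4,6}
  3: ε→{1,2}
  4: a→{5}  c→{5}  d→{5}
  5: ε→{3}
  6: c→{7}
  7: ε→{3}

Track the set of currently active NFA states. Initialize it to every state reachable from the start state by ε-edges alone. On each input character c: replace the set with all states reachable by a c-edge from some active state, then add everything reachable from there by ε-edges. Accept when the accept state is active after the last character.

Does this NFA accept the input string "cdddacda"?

start: ε-closure({0}) = {0,1,2,4,6}
'c' @ 1: {1,2,3,4,5,6,7}  (accept∈set)
'd' @ 2: {1,2,3,4,5,6}  (accept∈set)
'd' @ 3: {1,2,3,4,5,6}  (accept∈set)
'd' @ 4: {1,2,3,4,5,6}  (accept∈set)
'a' @ 5: {1,2,3,4,5,6}  (accept∈set)
'c' @ 6: {1,2,3,4,5,6,7}  (accept∈set)
'd' @ 7: {1,2,3,4,5,6}  (accept∈set)
'a' @ 8: {1,2,3,4,5,6}  (accept∈set)
after full input: {1,2,3,4,5,6}  (accept=1 in)

Answer: ACCEPT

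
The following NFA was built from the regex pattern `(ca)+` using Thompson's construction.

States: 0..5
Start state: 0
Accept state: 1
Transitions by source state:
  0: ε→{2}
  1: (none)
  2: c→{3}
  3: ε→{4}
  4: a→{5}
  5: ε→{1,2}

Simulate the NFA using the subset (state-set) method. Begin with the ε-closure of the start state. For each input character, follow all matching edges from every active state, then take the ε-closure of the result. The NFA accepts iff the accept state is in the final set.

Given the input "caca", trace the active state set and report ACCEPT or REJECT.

initial (ε-close {0}): {0,2}
'c' @ 1: {3,4}
'a' @ 2: {1,2,5}  ✓accept
'c' @ 3: {3,4}
'a' @ 4: {1,2,5}  ✓accept
after full input: {1,2,5}  (accept=1 in)

Answer: ACCEPT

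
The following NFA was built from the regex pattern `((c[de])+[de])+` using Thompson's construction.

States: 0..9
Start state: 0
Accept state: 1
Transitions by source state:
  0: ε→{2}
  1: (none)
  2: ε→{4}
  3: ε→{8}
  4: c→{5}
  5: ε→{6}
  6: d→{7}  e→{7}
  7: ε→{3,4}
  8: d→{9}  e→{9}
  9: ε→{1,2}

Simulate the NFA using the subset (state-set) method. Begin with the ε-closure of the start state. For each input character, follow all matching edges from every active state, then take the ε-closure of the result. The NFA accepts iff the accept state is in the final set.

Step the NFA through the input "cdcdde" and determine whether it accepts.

Answer: REJECT

Derivation:
S₀ = ε-closure({0}) = {0,2,4}
'c' @ 1: {5,6}
'd' @ 2: {3,4,7,8}
'c' @ 3: {5,6}
'd' @ 4: {3,4,7,8}
'd' @ 5: {1,2,4,9}  ✓accept
'e' @ 6: {}  — dead — no transitions
after full input: {}  (accept=1 not in)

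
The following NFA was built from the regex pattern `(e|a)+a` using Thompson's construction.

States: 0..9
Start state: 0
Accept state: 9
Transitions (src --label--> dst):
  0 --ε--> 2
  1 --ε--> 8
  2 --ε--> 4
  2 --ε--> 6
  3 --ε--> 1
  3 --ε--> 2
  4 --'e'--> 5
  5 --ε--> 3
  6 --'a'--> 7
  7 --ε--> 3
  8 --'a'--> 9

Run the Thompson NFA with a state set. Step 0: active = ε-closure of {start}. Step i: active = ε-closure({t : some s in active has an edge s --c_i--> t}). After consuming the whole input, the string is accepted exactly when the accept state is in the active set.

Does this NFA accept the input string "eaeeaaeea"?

Answer: ACCEPT

Trace:
initial (ε-close {0}): {0,2,4,6}
'e' @ 1: {1,2,3,4,5,6,8}
'a' @ 2: {1,2,3,4,6,7,8,9}  ✓accept
'e' @ 3: {1,2,3,4,5,6,8}
'e' @ 4: {1,2,3,4,5,6,8}
'a' @ 5: {1,2,3,4,6,7,8,9}  ✓accept
'a' @ 6: {1,2,3,4,6,7,8,9}  ✓accept
'e' @ 7: {1,2,3,4,5,6,8}
'e' @ 8: {1,2,3,4,5,6,8}
'a' @ 9: {1,2,3,4,6,7,8,9}  ✓accept
end set {1,2,3,4,6,7,8,9} — state 9 in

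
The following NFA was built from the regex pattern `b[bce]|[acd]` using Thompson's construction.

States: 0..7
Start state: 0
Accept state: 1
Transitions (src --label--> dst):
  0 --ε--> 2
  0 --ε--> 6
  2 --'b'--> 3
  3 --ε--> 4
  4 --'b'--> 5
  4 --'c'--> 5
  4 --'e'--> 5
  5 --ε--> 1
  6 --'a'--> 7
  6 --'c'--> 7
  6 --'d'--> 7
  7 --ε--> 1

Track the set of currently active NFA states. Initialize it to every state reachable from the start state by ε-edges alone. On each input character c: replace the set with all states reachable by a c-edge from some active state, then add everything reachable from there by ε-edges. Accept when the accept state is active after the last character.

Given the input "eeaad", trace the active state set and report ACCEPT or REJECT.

Answer: REJECT

Steps:
start: ε-closure({0}) = {0,2,6}
'e' @ 1: {}  — dead — no transitions
rest 'eaad' ignored (set empty)
after full input: {}  (accept=1 not in)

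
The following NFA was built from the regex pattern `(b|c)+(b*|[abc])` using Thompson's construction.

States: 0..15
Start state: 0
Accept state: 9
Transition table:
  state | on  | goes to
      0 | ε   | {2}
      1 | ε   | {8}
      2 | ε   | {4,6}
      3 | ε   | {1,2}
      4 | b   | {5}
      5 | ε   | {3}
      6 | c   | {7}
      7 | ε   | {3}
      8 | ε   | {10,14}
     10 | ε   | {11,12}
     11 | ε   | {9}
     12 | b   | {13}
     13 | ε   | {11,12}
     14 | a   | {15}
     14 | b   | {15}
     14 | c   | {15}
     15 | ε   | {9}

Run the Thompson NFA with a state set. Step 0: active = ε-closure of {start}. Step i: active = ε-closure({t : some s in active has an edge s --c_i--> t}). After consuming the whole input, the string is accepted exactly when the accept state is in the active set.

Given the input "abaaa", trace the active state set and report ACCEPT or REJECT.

initial (ε-close {0}): {0,2,4,6}
'a' @ 1: {}  — state set empty
rest 'baaa' ignored (set empty)
after full input: {}  (accept=9 not in)

Answer: REJECT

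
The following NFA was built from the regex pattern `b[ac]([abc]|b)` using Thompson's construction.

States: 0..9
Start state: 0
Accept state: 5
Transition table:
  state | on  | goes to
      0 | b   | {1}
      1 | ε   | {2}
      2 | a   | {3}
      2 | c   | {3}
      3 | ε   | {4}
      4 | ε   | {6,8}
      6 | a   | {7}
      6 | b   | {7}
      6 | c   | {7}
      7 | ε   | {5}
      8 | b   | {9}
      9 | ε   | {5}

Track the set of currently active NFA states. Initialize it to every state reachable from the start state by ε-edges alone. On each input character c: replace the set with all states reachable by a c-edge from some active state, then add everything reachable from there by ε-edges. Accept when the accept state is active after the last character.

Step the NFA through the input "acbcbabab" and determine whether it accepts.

Answer: REJECT

Trace:
start: ε-closure({0}) = {0}
'a' @ 1: {}  — no active states
rest 'cbcbabab' ignored (set empty)
final: {}; accept 5 not in set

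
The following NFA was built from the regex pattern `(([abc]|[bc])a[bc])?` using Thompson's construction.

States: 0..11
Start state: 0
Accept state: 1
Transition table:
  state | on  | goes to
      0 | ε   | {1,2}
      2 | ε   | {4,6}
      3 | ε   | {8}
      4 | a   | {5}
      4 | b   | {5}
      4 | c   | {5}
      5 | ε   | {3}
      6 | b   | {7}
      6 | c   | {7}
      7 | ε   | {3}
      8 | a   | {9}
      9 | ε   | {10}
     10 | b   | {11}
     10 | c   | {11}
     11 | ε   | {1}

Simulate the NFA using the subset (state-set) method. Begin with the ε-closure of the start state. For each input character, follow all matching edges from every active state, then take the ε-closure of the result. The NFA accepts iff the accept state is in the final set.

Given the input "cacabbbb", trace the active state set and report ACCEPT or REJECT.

initial (ε-close {0}): {0,1,2,4,6}
'c' @ 1: {3,5,7,8}
'a' @ 2: {9,10}
'c' @ 3: {1,11}  ✓accept
'a' @ 4: {}  — no active states
rest 'bbbb' ignored (set empty)
final: {}; accept 1 not in set

Answer: REJECT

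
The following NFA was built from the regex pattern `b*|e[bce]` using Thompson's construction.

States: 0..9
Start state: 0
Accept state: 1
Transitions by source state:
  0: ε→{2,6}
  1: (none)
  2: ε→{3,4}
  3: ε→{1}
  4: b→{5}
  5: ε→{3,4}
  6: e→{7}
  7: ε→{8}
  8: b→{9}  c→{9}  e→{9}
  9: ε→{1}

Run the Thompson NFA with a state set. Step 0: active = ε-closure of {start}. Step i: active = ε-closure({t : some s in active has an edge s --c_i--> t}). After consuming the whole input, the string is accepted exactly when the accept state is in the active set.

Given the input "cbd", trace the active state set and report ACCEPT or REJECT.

S₀ = ε-closure({0}) = {0,1,2,3,4,6}
'c' @ 1: {}  — dead — no transitions
rest 'bd' ignored (set empty)
final: {}; accept 1 not in set

Answer: REJECT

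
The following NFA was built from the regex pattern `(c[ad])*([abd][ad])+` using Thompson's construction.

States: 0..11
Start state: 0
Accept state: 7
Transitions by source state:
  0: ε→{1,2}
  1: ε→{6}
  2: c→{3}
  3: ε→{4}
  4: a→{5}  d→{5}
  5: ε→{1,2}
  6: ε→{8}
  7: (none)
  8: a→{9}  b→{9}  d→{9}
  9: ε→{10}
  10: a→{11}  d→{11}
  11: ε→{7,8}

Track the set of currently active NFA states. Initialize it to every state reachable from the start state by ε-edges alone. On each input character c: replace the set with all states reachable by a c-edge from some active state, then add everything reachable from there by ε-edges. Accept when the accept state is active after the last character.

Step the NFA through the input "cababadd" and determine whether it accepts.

initial (ε-close {0}): {0,1,2,6,8}
'c' @ 1: {3,4}
'a' @ 2: {1,2,5,6,8}
'b' @ 3: {9,10}
'a' @ 4: {7,8,11}  (accept∈set)
'b' @ 5: {9,10}
'a' @ 6: {7,8,11}  (accept∈set)
'd' @ 7: {9,10}
'd' @ 8: {7,8,11}  (accept∈set)
final: {7,8,11}; accept 7 in set

Answer: ACCEPT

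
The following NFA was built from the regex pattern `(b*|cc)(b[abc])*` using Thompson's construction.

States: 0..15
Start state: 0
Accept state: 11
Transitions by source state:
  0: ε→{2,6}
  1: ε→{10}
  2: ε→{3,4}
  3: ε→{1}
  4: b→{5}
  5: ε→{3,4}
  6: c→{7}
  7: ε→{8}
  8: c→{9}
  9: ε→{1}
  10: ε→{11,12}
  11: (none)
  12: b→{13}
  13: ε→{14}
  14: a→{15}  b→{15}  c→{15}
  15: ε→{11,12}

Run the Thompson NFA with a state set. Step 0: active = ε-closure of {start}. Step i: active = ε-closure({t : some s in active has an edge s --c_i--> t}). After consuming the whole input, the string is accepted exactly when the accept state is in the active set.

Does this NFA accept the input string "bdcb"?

start: ε-closure({0}) = {0,1,2,3,4,6,10,11,12}
'b' @ 1: {1,3,4,5,10,11,12,13,14}  [accepting]
'd' @ 2: {}  — dead — no transitions
rest 'cb' ignored (set empty)
end set {} — state 11 not in

Answer: REJECT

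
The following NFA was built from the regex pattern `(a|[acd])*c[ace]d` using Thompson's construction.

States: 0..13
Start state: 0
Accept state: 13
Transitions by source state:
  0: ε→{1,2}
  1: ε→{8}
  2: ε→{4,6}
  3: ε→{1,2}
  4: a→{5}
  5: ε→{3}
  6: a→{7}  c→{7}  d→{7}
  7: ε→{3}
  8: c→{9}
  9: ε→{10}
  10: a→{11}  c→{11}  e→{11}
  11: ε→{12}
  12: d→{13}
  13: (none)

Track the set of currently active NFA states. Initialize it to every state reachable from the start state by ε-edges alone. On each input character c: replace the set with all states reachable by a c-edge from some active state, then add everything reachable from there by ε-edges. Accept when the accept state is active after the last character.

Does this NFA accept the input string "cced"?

initial (ε-close {0}): {0,1,2,4,6,8}
'c' @ 1: {1,2,3,4,6,7,8,9,10}
'c' @ 2: {1,2,3,4,6,7,8,9,10,11,12}
'e' @ 3: {11,12}
'd' @ 4: {13}  ✓accept
end set {13} — state 13 in

Answer: ACCEPT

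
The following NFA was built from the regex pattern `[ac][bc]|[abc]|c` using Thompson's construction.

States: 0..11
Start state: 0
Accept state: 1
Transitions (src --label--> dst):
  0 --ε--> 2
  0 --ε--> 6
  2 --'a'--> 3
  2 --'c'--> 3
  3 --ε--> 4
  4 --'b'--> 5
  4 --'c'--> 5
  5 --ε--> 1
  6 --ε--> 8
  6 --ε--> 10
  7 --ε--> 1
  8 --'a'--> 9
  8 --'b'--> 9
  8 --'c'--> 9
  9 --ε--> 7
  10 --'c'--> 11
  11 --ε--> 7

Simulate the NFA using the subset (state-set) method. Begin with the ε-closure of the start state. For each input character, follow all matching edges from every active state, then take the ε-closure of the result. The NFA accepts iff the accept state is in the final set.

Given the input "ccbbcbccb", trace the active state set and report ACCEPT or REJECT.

S₀ = ε-closure({0}) = {0,2,6,8,10}
'c' @ 1: {1,3,4,7,9,11}  [accepting]
'c' @ 2: {1,5}  [accepting]
'b' @ 3: {}  — dead — no transitions
rest 'bcbccb' ignored (set empty)
end set {} — state 1 not in

Answer: REJECT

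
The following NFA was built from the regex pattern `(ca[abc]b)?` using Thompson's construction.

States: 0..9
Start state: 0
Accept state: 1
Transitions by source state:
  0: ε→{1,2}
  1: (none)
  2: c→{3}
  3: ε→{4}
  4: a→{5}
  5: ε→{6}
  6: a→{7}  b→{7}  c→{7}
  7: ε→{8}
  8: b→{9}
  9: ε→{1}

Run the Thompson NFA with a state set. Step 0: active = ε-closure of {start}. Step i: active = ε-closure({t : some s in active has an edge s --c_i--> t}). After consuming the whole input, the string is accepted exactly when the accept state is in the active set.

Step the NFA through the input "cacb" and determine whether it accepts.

start: ε-closure({0}) = {0,1,2}
'c' @ 1: {3,4}
'a' @ 2: {5,6}
'c' @ 3: {7,8}
'b' @ 4: {1,9}  ✓accept
after full input: {1,9}  (accept=1 in)

Answer: ACCEPT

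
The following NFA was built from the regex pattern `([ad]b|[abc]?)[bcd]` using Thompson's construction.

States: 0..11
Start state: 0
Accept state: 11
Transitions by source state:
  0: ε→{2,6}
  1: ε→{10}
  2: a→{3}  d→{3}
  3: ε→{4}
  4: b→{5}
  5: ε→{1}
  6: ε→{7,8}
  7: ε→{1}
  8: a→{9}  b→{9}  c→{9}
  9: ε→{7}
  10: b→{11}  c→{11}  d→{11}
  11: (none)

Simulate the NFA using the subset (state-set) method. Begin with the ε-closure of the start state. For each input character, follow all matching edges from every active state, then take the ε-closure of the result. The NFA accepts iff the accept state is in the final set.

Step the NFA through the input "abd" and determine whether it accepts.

Answer: ACCEPT

Derivation:
S₀ = ε-closure({0}) = {0,1,2,6,7,8,10}
'a' @ 1: {1,3,4,7,9,10}
'b' @ 2: {1,5,10,11}  ✓accept
'd' @ 3: {11}  ✓accept
after full input: {11}  (accept=11 in)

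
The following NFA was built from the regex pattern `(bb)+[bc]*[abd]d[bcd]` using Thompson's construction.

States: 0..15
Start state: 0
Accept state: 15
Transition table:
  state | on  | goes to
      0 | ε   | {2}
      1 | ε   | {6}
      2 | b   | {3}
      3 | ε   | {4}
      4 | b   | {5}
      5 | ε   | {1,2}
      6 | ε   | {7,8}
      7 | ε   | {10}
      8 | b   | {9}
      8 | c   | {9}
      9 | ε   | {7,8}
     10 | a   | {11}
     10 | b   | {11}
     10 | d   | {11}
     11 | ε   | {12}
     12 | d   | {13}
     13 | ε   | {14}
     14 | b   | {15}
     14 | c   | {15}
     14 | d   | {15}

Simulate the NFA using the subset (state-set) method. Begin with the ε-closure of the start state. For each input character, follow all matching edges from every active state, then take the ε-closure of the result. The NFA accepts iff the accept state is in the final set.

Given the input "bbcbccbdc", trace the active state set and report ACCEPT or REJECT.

Answer: ACCEPT

Derivation:
start: ε-closure({0}) = {0,2}
'b' @ 1: {3,4}
'b' @ 2: {1,2,5,6,7,8,10}
'c' @ 3: {7,8,9,10}
'b' @ 4: {7,8,9,10,11,12}
'c' @ 5: {7,8,9,10}
'c' @ 6: {7,8,9,10}
'b' @ 7: {7,8,9,10,11,12}
'd' @ 8: {11,12,13,14}
'c' @ 9: {15}  [accepting]
final: {15}; accept 15 in set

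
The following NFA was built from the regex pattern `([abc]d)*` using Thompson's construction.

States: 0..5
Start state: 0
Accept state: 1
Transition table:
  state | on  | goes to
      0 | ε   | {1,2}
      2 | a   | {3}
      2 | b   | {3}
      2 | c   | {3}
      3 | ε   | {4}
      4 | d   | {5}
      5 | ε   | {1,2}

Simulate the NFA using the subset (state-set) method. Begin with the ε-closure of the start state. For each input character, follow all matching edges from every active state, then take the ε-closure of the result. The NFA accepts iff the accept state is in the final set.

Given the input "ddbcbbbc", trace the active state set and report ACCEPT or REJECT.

Answer: REJECT

Steps:
S₀ = ε-closure({0}) = {0,1,2}
'd' @ 1: {}  — state set empty
rest 'dbcbbbc' ignored (set empty)
end set {} — state 1 not in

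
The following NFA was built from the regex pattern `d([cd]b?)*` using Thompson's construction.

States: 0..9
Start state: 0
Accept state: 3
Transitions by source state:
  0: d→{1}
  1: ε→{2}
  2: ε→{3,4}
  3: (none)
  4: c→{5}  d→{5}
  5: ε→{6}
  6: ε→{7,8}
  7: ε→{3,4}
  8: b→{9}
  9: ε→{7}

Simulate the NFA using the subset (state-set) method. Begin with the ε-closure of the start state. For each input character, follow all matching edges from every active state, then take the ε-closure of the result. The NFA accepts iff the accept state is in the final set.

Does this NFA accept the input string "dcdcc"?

initial (ε-close {0}): {0}
'd' @ 1: {1,2,3,4}  [accepting]
'c' @ 2: {3,4,5,6,7,8}  [accepting]
'd' @ 3: {3,4,5,6,7,8}  [accepting]
'c' @ 4: {3,4,5,6,7,8}  [accepting]
'c' @ 5: {3,4,5,6,7,8}  [accepting]
end set {3,4,5,6,7,8} — state 3 in

Answer: ACCEPT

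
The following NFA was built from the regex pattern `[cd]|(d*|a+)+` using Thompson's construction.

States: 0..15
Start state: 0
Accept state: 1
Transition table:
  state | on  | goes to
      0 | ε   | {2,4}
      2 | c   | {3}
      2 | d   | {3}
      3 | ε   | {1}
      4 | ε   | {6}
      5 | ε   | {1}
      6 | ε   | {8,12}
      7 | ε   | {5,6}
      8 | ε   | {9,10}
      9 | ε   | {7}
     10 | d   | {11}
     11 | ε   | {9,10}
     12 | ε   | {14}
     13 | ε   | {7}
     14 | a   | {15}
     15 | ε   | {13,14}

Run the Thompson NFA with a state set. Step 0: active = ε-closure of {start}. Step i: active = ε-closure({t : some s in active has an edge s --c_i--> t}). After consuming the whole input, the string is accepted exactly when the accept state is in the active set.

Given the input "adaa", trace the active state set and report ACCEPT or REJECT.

S₀ = ε-closure({0}) = {0,1,2,4,5,6,7,8,9,10,12,14}
'a' @ 1: {1,5,6,7,8,9,10,12,13,14,15}  (accept∈set)
'd' @ 2: {1,5,6,7,8,9,10,11,12,14}  (accept∈set)
'a' @ 3: {1,5,6,7,8,9,10,12,13,14,15}  (accept∈set)
'a' @ 4: {1,5,6,7,8,9,10,12,13,14,15}  (accept∈set)
after full input: {1,5,6,7,8,9,10,12,13,14,15}  (accept=1 in)

Answer: ACCEPT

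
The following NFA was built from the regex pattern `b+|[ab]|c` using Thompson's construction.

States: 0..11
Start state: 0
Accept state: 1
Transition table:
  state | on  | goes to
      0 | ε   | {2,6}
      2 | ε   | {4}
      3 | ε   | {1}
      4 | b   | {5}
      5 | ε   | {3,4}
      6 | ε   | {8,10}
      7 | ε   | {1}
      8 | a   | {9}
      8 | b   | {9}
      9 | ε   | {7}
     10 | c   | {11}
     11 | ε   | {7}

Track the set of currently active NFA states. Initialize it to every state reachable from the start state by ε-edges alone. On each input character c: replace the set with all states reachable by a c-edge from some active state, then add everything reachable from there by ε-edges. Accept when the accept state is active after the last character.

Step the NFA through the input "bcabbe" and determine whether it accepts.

start: ε-closure({0}) = {0,2,4,6,8,10}
'b' @ 1: {1,3,4,5,7,9}  ✓accept
'c' @ 2: {}  — no active states
rest 'abbe' ignored (set empty)
final: {}; accept 1 not in set

Answer: REJECT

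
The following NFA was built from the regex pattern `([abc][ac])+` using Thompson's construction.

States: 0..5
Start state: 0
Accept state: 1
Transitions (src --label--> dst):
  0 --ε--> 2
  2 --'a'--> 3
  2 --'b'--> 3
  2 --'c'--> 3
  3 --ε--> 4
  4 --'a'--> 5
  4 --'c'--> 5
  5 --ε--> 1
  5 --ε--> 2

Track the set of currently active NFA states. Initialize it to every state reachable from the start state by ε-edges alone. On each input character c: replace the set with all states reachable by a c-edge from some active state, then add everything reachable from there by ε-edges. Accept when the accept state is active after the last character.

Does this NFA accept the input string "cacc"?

initial (ε-close {0}): {0,2}
'c' @ 1: {3,4}
'a' @ 2: {1,2,5}  (accept∈set)
'c' @ 3: {3,4}
'c' @ 4: {1,2,5}  (accept∈set)
final: {1,2,5}; accept 1 in set

Answer: ACCEPT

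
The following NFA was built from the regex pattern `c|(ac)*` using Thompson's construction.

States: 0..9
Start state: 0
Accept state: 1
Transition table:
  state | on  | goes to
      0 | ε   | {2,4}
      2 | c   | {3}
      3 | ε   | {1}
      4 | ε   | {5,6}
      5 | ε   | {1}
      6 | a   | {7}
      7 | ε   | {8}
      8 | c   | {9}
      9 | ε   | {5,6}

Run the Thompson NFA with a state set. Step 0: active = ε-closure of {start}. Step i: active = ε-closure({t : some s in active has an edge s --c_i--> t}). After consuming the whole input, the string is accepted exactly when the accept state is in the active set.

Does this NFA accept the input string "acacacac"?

Answer: ACCEPT

Trace:
start: ε-closure({0}) = {0,1,2,4,5,6}
'a' @ 1: {7,8}
'c' @ 2: {1,5,6,9}  [accepting]
'a' @ 3: {7,8}
'c' @ 4: {1,5,6,9}  [accepting]
'a' @ 5: {7,8}
'c' @ 6: {1,5,6,9}  [accepting]
'a' @ 7: {7,8}
'c' @ 8: {1,5,6,9}  [accepting]
final: {1,5,6,9}; accept 1 in set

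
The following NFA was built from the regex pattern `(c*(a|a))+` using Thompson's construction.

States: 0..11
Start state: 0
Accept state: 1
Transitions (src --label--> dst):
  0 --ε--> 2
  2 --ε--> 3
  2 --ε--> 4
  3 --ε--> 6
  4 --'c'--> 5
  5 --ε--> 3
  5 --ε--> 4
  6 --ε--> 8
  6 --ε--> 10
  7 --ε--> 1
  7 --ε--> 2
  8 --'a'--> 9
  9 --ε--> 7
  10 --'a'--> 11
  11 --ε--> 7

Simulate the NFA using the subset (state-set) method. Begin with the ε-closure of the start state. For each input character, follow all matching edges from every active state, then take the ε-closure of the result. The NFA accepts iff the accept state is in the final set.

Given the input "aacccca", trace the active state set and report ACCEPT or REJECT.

S₀ = ε-closure({0}) = {0,2,3,4,6,8,10}
'a' @ 1: {1,2,3,4,6,7,8,9,10,11}  ✓accept
'a' @ 2: {1,2,3,4,6,7,8,9,10,11}  ✓accept
'c' @ 3: {3,4,5,6,8,10}
'c' @ 4: {3,4,5,6,8,10}
'c' @ 5: {3,4,5,6,8,10}
'c' @ 6: {3,4,5,6,8,10}
'a' @ 7: {1,2,3,4,6,7,8,9,10,11}  ✓accept
after full input: {1,2,3,4,6,7,8,9,10,11}  (accept=1 in)

Answer: ACCEPT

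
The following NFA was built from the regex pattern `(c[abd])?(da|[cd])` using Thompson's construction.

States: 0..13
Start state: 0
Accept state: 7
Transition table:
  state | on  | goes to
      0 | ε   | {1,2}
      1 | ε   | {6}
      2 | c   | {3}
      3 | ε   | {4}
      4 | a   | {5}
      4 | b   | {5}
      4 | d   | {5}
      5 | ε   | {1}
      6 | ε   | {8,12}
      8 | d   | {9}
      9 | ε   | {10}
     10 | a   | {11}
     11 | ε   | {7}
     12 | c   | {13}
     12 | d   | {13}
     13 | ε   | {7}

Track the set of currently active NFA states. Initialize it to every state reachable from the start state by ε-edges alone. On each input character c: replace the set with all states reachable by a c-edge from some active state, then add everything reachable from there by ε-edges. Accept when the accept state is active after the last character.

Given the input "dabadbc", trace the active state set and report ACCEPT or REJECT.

S₀ = ε-closure({0}) = {0,1,2,6,8,12}
'd' @ 1: {7,9,10,13}  (accept∈set)
'a' @ 2: {7,11}  (accept∈set)
'b' @ 3: {}  — no active states
rest 'adbc' ignored (set empty)
final: {}; accept 7 not in set

Answer: REJECT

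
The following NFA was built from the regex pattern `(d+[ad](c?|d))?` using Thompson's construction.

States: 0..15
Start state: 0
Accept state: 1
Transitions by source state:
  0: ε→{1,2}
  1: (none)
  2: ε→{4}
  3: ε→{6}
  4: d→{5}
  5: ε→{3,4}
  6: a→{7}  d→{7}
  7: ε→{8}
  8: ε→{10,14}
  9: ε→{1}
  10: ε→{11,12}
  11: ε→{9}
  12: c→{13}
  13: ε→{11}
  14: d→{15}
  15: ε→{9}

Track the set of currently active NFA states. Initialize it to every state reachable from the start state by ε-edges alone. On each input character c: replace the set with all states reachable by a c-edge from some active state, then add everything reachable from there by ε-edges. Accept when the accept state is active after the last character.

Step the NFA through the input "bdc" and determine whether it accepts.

start: ε-closure({0}) = {0,1,2,4}
'b' @ 1: {}  — no active states
rest 'dc' ignored (set empty)
final: {}; accept 1 not in set

Answer: REJECT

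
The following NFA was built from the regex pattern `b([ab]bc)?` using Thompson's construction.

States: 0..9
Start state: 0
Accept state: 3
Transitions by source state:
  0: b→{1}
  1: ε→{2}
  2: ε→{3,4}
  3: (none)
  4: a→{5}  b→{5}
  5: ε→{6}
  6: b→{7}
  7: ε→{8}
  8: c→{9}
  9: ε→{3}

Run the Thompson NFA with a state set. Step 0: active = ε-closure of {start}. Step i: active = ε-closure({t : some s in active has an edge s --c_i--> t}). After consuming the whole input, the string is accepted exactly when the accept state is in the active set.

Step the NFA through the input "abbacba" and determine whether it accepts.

Answer: REJECT

Steps:
initial (ε-close {0}): {0}
'a' @ 1: {}  — no active states
rest 'bbacba' ignored (set empty)
end set {} — state 3 not in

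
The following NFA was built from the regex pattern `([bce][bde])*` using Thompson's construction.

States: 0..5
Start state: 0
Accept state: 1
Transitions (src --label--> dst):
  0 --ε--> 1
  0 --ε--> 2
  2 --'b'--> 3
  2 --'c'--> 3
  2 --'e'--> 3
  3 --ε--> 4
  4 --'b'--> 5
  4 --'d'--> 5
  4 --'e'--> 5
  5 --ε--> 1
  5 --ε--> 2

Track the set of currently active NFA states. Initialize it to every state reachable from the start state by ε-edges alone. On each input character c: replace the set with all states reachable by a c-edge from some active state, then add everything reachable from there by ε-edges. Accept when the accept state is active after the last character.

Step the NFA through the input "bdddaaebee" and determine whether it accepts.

Answer: REJECT

Steps:
initial (ε-close {0}): {0,1,2}
'b' @ 1: {3,4}
'd' @ 2: {1,2,5}  [accepting]
'd' @ 3: {}  — no active states
rest 'daaebee' ignored (set empty)
end set {} — state 1 not in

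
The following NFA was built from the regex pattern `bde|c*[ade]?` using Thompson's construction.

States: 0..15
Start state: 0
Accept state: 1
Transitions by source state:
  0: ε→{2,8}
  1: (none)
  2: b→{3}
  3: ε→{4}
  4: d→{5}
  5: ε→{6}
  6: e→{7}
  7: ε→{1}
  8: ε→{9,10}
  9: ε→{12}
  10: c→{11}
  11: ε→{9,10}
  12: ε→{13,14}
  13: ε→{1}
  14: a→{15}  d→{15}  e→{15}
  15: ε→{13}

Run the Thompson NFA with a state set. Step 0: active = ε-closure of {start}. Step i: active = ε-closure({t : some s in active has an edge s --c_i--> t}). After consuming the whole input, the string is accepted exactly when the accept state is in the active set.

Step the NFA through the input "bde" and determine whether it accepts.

S₀ = ε-closure({0}) = {0,1,2,8,9,10,12,13,14}
'b' @ 1: {3,4}
'd' @ 2: {5,6}
'e' @ 3: {1,7}  [accepting]
after full input: {1,7}  (accept=1 in)

Answer: ACCEPT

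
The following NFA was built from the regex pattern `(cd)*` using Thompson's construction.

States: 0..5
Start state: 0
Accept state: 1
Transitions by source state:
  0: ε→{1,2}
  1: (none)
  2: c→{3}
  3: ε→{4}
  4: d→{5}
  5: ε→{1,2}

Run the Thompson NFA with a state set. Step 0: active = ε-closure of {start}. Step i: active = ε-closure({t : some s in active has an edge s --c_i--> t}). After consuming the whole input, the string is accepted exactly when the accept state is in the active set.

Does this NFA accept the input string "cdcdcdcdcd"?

initial (ε-close {0}): {0,1,2}
'c' @ 1: {3,4}
'd' @ 2: {1,2,5}  [accepting]
'c' @ 3: {3,4}
'd' @ 4: {1,2,5}  [accepting]
'c' @ 5: {3,4}
'd' @ 6: {1,2,5}  [accepting]
'c' @ 7: {3,4}
'd' @ 8: {1,2,5}  [accepting]
'c' @ 9: {3,4}
'd' @ 10: {1,2,5}  [accepting]
after full input: {1,2,5}  (accept=1 in)

Answer: ACCEPT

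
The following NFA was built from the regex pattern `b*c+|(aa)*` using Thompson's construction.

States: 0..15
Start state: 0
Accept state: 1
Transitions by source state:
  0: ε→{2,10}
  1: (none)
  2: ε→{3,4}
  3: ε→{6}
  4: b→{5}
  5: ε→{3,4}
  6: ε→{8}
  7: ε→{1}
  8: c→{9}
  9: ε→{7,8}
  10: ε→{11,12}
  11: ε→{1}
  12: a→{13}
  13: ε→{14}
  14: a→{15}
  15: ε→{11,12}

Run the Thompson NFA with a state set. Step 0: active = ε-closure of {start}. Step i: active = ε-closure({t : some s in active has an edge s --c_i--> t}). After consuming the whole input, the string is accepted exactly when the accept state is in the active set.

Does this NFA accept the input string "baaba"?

Answer: REJECT

Steps:
initial (ε-close {0}): {0,1,2,3,4,6,8,10,11,12}
'b' @ 1: {3,4,5,6,8}
'a' @ 2: {}  — state set empty
rest 'aba' ignored (set empty)
end set {} — state 1 not in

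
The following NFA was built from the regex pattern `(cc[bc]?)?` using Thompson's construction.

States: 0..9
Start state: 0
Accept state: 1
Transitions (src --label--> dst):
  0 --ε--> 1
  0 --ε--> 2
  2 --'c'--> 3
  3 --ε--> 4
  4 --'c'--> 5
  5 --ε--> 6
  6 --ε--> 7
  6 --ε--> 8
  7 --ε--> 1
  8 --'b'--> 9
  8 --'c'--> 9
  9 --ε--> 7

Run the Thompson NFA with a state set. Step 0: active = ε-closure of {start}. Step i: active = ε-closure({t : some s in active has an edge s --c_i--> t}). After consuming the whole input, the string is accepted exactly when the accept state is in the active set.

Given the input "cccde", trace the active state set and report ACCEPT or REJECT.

Answer: REJECT

Trace:
S₀ = ε-closure({0}) = {0,1,2}
'c' @ 1: {3,4}
'c' @ 2: {1,5,6,7,8}  (accept∈set)
'c' @ 3: {1,7,9}  (accept∈set)
'd' @ 4: {}  — no active states
rest 'e' ignored (set empty)
end set {} — state 1 not in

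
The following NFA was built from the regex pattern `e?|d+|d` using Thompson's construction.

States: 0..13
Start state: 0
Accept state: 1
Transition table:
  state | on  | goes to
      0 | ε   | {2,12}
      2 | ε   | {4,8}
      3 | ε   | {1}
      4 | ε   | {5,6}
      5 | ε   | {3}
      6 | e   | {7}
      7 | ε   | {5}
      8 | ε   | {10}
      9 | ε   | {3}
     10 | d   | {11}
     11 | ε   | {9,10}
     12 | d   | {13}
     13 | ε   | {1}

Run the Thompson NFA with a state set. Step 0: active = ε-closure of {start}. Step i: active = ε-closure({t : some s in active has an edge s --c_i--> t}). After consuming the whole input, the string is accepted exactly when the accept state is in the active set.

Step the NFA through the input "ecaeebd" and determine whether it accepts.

initial (ε-close {0}): {0,1,2,3,4,5,6,8,10,12}
'e' @ 1: {1,3,5,7}  [accepting]
'c' @ 2: {}  — no active states
rest 'aeebd' ignored (set empty)
final: {}; accept 1 not in set

Answer: REJECT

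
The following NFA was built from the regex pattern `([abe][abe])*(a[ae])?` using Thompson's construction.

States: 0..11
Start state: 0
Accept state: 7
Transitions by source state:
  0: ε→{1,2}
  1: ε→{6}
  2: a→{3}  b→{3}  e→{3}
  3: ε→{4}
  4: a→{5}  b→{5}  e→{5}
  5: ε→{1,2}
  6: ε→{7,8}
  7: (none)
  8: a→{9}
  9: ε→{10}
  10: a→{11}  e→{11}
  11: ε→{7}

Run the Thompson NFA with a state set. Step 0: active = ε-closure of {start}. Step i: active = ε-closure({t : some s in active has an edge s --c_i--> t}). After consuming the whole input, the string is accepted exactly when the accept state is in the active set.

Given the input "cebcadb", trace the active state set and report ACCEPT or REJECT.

initial (ε-close {0}): {0,1,2,6,7,8}
'c' @ 1: {}  — state set empty
rest 'ebcadb' ignored (set empty)
after full input: {}  (accept=7 not in)

Answer: REJECT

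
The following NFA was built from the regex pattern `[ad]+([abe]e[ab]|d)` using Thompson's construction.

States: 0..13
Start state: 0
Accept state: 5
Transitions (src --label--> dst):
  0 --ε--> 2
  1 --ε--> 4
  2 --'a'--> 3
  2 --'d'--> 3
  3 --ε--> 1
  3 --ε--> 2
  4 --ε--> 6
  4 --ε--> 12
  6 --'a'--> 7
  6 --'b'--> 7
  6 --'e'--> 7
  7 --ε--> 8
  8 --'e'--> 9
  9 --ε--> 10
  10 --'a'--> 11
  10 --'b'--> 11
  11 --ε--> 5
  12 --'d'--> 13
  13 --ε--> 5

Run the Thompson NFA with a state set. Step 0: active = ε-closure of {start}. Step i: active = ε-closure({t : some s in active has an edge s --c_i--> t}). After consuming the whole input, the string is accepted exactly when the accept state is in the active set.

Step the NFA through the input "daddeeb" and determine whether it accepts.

Answer: ACCEPT

Derivation:
S₀ = ε-closure({0}) = {0,2}
'd' @ 1: {1,2,3,4,6,12}
'a' @ 2: {1,2,3,4,6,7,8,12}
'd' @ 3: {1,2,3,4,5,6,12,13}  ✓accept
'd' @ 4: {1,2,3,4,5,6,12,13}  ✓accept
'e' @ 5: {7,8}
'e' @ 6: {9,10}
'b' @ 7: {5,11}  ✓accept
final: {5,11}; accept 5 in set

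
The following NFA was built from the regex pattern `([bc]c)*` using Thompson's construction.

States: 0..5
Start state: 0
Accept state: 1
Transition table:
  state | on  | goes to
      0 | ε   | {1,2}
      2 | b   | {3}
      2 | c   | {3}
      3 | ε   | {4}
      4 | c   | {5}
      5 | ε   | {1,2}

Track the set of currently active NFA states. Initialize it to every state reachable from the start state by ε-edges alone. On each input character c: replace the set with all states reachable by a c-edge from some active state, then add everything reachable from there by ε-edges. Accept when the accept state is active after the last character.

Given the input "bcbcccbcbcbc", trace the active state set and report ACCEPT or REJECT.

S₀ = ε-closure({0}) = {0,1,2}
'b' @ 1: {3,4}
'c' @ 2: {1,2,5}  (accept∈set)
'b' @ 3: {3,4}
'c' @ 4: {1,2,5}  (accept∈set)
'c' @ 5: {3,4}
'c' @ 6: {1,2,5}  (accept∈set)
'b' @ 7: {3,4}
'c' @ 8: {1,2,5}  (accept∈set)
'b' @ 9: {3,4}
'c' @ 10: {1,2,5}  (accept∈set)
'b' @ 11: {3,4}
'c' @ 12: {1,2,5}  (accept∈set)
after full input: {1,2,5}  (accept=1 in)

Answer: ACCEPT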